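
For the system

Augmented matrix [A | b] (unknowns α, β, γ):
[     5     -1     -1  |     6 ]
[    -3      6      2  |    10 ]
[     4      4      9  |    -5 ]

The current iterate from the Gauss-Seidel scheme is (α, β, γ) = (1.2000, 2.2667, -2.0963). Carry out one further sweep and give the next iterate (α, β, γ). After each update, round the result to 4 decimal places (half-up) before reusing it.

(1.2341, 2.9825, -2.4296)

One sweep:
  α = (6 - (-1)·2.2667 - (-1)·-2.0963) / (5) = 1.2341
  β = (10 - (-3)·1.2341 - (2)·-2.0963) / (6) = 2.9825
  γ = (-5 - (4)·1.2341 - (4)·2.9825) / (9) = -2.4296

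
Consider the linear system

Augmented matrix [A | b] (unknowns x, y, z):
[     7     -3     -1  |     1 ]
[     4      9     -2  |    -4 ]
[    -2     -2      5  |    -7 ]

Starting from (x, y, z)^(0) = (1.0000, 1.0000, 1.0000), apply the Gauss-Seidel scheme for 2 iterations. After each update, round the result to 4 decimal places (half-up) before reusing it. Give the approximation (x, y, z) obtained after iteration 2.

Iteration 1:
  x = (1 - (-3)·1.0000 - (-1)·1.0000) / (7) = 0.7143
  y = (-4 - (4)·0.7143 - (-2)·1.0000) / (9) = -0.5397
  z = (-7 - (-2)·0.7143 - (-2)·-0.5397) / (5) = -1.3302
Iteration 2:
  x = (1 - (-3)·-0.5397 - (-1)·-1.3302) / (7) = -0.2785
  y = (-4 - (4)·-0.2785 - (-2)·-1.3302) / (9) = -0.6163
  z = (-7 - (-2)·-0.2785 - (-2)·-0.6163) / (5) = -1.7579

(-0.2785, -0.6163, -1.7579)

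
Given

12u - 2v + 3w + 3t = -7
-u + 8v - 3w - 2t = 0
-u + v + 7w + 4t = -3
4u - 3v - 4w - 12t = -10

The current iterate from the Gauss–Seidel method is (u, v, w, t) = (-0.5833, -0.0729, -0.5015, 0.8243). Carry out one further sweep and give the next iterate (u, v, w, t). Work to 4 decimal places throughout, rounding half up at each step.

(-0.6762, -0.0665, -0.9867, 0.9535)

One sweep:
  u = (-7 - (-2)·-0.0729 - (3)·-0.5015 - (3)·0.8243) / (12) = -0.6762
  v = (0 - (-1)·-0.6762 - (-3)·-0.5015 - (-2)·0.8243) / (8) = -0.0665
  w = (-3 - (-1)·-0.6762 - (1)·-0.0665 - (4)·0.8243) / (7) = -0.9867
  t = (-10 - (4)·-0.6762 - (-3)·-0.0665 - (-4)·-0.9867) / (-12) = 0.9535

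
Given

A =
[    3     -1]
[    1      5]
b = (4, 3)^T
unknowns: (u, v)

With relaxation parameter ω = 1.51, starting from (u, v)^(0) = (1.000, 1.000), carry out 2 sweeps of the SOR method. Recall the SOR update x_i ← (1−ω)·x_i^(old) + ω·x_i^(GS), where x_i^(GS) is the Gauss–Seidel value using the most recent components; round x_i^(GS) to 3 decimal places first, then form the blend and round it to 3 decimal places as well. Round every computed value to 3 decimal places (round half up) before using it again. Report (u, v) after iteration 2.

(0.884, 0.746)

Iteration 1:
  u: GS value = (4 - (-1)·1.000) / (3) = 1.667;  u ← (1−ω)·1.000 + ω·1.667 = 2.007
  v: GS value = (3 - (1)·2.007) / (5) = 0.199;  v ← (1−ω)·1.000 + ω·0.199 = -0.210
Iteration 2:
  u: GS value = (4 - (-1)·-0.210) / (3) = 1.263;  u ← (1−ω)·2.007 + ω·1.263 = 0.884
  v: GS value = (3 - (1)·0.884) / (5) = 0.423;  v ← (1−ω)·-0.210 + ω·0.423 = 0.746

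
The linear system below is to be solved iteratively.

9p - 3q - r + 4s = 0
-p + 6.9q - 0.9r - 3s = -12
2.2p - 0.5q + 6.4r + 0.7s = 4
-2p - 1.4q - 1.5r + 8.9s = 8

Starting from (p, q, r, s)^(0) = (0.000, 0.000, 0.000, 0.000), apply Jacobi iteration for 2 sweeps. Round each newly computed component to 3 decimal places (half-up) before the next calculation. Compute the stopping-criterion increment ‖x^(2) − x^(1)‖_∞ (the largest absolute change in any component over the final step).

0.910

Iteration 1:
  p = (0 - (-3)·0.000 - (-1)·0.000 - (4)·0.000) / (9) = 0.000
  q = (-12 - (-1)·0.000 - (-0.9)·0.000 - (-3)·0.000) / (6.9) = -1.739
  r = (4 - (2.2)·0.000 - (-0.5)·0.000 - (0.7)·0.000) / (6.4) = 0.625
  s = (8 - (-2)·0.000 - (-1.4)·0.000 - (-1.5)·0.000) / (8.9) = 0.899
Iteration 2:
  p = (0 - (-3)·-1.739 - (-1)·0.625 - (4)·0.899) / (9) = -0.910
  q = (-12 - (-1)·0.000 - (-0.9)·0.625 - (-3)·0.899) / (6.9) = -1.267
  r = (4 - (2.2)·0.000 - (-0.5)·-1.739 - (0.7)·0.899) / (6.4) = 0.391
  s = (8 - (-2)·0.000 - (-1.4)·-1.739 - (-1.5)·0.625) / (8.9) = 0.731
Change: (-0.910, 0.472, -0.234, -0.168) → max |·| = 0.910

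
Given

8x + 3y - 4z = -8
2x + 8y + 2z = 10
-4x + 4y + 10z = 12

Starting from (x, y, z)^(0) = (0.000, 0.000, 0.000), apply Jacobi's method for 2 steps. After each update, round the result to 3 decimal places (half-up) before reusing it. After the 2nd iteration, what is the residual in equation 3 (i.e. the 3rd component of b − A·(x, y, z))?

0.724

Iteration 1:
  x = (-8 - (3)·0.000 - (-4)·0.000) / (8) = -1.000
  y = (10 - (2)·0.000 - (2)·0.000) / (8) = 1.250
  z = (12 - (-4)·0.000 - (4)·0.000) / (10) = 1.200
Iteration 2:
  x = (-8 - (3)·1.250 - (-4)·1.200) / (8) = -0.869
  y = (10 - (2)·-1.000 - (2)·1.200) / (8) = 1.200
  z = (12 - (-4)·-1.000 - (4)·1.250) / (10) = 0.300
Residual b − A·x = (-3.448, 1.538, 0.724)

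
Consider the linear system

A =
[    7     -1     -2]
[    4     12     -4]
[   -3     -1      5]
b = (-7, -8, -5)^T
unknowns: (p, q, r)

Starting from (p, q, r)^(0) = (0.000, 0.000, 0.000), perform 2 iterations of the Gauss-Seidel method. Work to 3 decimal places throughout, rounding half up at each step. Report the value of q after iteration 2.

Iteration 1:
  p = (-7 - (-1)·0.000 - (-2)·0.000) / (7) = -1.000
  q = (-8 - (4)·-1.000 - (-4)·0.000) / (12) = -0.333
  r = (-5 - (-3)·-1.000 - (-1)·-0.333) / (5) = -1.667
Iteration 2:
  p = (-7 - (-1)·-0.333 - (-2)·-1.667) / (7) = -1.524
  q = (-8 - (4)·-1.524 - (-4)·-1.667) / (12) = -0.714
  r = (-5 - (-3)·-1.524 - (-1)·-0.714) / (5) = -2.057

-0.714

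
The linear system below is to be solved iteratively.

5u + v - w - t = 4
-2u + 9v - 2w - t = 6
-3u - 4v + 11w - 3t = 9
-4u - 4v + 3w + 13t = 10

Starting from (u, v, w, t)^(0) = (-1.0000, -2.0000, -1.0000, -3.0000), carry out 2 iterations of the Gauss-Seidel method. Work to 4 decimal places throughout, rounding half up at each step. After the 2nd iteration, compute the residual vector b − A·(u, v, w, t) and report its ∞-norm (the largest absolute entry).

3.1302

Iteration 1:
  u = (4 - (1)·-2.0000 - (-1)·-1.0000 - (-1)·-3.0000) / (5) = 0.4000
  v = (6 - (-2)·0.4000 - (-2)·-1.0000 - (-1)·-3.0000) / (9) = 0.2000
  w = (9 - (-3)·0.4000 - (-4)·0.2000 - (-3)·-3.0000) / (11) = 0.1818
  t = (10 - (-4)·0.4000 - (-4)·0.2000 - (3)·0.1818) / (13) = 0.9119
Iteration 2:
  u = (4 - (1)·0.2000 - (-1)·0.1818 - (-1)·0.9119) / (5) = 0.9787
  v = (6 - (-2)·0.9787 - (-2)·0.1818 - (-1)·0.9119) / (9) = 1.0259
  w = (9 - (-3)·0.9787 - (-4)·1.0259 - (-3)·0.9119) / (11) = 1.7069
  t = (10 - (-4)·0.9787 - (-4)·1.0259 - (3)·1.7069) / (13) = 0.9921
Residual b − A·x = (0.7796, 3.1302, 0.2401, 0.0004); ∞-norm = 3.1302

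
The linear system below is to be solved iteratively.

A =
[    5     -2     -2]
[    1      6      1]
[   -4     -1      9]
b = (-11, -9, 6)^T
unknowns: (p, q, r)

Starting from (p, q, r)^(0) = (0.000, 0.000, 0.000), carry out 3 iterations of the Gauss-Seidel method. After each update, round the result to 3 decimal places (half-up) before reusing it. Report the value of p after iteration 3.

-2.861

Iteration 1:
  p = (-11 - (-2)·0.000 - (-2)·0.000) / (5) = -2.200
  q = (-9 - (1)·-2.200 - (1)·0.000) / (6) = -1.133
  r = (6 - (-4)·-2.200 - (-1)·-1.133) / (9) = -0.437
Iteration 2:
  p = (-11 - (-2)·-1.133 - (-2)·-0.437) / (5) = -2.828
  q = (-9 - (1)·-2.828 - (1)·-0.437) / (6) = -0.956
  r = (6 - (-4)·-2.828 - (-1)·-0.956) / (9) = -0.696
Iteration 3:
  p = (-11 - (-2)·-0.956 - (-2)·-0.696) / (5) = -2.861
  q = (-9 - (1)·-2.861 - (1)·-0.696) / (6) = -0.907
  r = (6 - (-4)·-2.861 - (-1)·-0.907) / (9) = -0.706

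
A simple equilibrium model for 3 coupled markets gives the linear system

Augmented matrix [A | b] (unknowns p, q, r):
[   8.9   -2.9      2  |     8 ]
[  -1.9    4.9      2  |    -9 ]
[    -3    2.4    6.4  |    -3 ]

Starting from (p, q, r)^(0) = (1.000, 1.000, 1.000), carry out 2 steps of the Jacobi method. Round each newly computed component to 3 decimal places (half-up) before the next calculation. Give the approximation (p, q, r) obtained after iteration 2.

(0.378, -1.296, 0.696)

Iteration 1:
  p = (8 - (-2.9)·1.000 - (2)·1.000) / (8.9) = 1.000
  q = (-9 - (-1.9)·1.000 - (2)·1.000) / (4.9) = -1.857
  r = (-3 - (-3)·1.000 - (2.4)·1.000) / (6.4) = -0.375
Iteration 2:
  p = (8 - (-2.9)·-1.857 - (2)·-0.375) / (8.9) = 0.378
  q = (-9 - (-1.9)·1.000 - (2)·-0.375) / (4.9) = -1.296
  r = (-3 - (-3)·1.000 - (2.4)·-1.857) / (6.4) = 0.696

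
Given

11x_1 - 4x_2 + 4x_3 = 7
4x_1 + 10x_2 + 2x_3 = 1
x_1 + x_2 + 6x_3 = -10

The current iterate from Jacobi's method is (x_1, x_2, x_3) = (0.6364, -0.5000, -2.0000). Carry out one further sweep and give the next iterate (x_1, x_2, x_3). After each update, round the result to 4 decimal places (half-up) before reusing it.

One sweep:
  x_1 = (7 - (-4)·-0.5000 - (4)·-2.0000) / (11) = 1.1818
  x_2 = (1 - (4)·0.6364 - (2)·-2.0000) / (10) = 0.2454
  x_3 = (-10 - (1)·0.6364 - (1)·-0.5000) / (6) = -1.6894

(1.1818, 0.2454, -1.6894)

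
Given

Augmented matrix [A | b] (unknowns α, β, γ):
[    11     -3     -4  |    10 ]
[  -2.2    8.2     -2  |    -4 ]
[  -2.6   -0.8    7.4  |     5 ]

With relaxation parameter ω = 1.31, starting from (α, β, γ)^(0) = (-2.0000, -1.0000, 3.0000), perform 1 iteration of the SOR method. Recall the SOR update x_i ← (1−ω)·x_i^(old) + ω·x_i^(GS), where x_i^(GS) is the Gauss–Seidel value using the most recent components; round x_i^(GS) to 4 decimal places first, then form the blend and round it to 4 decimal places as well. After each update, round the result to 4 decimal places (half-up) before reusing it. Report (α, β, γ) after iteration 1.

(2.8828, 1.6427, 1.5146)

Iteration 1:
  α: GS value = (10 - (-3)·-1.0000 - (-4)·3.0000) / (11) = 1.7273;  α ← (1−ω)·-2.0000 + ω·1.7273 = 2.8828
  β: GS value = (-4 - (-2.2)·2.8828 - (-2)·3.0000) / (8.2) = 1.0173;  β ← (1−ω)·-1.0000 + ω·1.0173 = 1.6427
  γ: GS value = (5 - (-2.6)·2.8828 - (-0.8)·1.6427) / (7.4) = 1.8661;  γ ← (1−ω)·3.0000 + ω·1.8661 = 1.5146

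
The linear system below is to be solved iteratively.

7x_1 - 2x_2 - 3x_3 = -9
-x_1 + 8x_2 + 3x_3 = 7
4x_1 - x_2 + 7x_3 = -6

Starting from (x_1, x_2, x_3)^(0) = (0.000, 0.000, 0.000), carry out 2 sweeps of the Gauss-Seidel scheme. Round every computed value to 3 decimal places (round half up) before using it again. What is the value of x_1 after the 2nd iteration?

Iteration 1:
  x_1 = (-9 - (-2)·0.000 - (-3)·0.000) / (7) = -1.286
  x_2 = (7 - (-1)·-1.286 - (3)·0.000) / (8) = 0.714
  x_3 = (-6 - (4)·-1.286 - (-1)·0.714) / (7) = -0.020
Iteration 2:
  x_1 = (-9 - (-2)·0.714 - (-3)·-0.020) / (7) = -1.090
  x_2 = (7 - (-1)·-1.090 - (3)·-0.020) / (8) = 0.746
  x_3 = (-6 - (4)·-1.090 - (-1)·0.746) / (7) = -0.128

-1.090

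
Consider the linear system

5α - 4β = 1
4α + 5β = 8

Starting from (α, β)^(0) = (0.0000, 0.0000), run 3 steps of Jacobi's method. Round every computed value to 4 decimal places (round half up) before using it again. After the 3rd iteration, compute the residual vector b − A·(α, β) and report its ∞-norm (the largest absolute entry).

Iteration 1:
  α = (1 - (-4)·0.0000) / (5) = 0.2000
  β = (8 - (4)·0.0000) / (5) = 1.6000
Iteration 2:
  α = (1 - (-4)·1.6000) / (5) = 1.4800
  β = (8 - (4)·0.2000) / (5) = 1.4400
Iteration 3:
  α = (1 - (-4)·1.4400) / (5) = 1.3520
  β = (8 - (4)·1.4800) / (5) = 0.4160
Residual b − A·x = (-4.0960, 0.5120); ∞-norm = 4.0960

4.0960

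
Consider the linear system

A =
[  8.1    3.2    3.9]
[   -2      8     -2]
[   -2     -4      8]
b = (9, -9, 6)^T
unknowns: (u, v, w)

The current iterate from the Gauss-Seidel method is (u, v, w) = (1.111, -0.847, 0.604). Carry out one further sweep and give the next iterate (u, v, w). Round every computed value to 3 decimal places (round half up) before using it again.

One sweep:
  u = (9 - (3.2)·-0.847 - (3.9)·0.604) / (8.1) = 1.155
  v = (-9 - (-2)·1.155 - (-2)·0.604) / (8) = -0.685
  w = (6 - (-2)·1.155 - (-4)·-0.685) / (8) = 0.696

(1.155, -0.685, 0.696)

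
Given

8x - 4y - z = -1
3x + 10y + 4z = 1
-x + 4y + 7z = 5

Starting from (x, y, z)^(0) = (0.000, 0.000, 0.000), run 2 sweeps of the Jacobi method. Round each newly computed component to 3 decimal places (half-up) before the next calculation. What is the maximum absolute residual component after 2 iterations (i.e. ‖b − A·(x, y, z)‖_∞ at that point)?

1.133

Iteration 1:
  x = (-1 - (-4)·0.000 - (-1)·0.000) / (8) = -0.125
  y = (1 - (3)·0.000 - (4)·0.000) / (10) = 0.100
  z = (5 - (-1)·0.000 - (4)·0.000) / (7) = 0.714
Iteration 2:
  x = (-1 - (-4)·0.100 - (-1)·0.714) / (8) = 0.014
  y = (1 - (3)·-0.125 - (4)·0.714) / (10) = -0.148
  z = (5 - (-1)·-0.125 - (4)·0.100) / (7) = 0.639
Residual b − A·x = (-1.065, -0.118, 1.133); ∞-norm = 1.133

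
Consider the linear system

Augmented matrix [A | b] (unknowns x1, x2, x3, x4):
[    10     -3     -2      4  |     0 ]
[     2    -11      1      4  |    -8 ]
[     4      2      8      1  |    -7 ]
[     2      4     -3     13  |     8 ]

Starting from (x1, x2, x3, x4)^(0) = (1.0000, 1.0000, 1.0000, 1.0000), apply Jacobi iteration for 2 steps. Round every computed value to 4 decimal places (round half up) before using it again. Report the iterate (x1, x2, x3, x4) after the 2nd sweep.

Iteration 1:
  x1 = (0 - (-3)·1.0000 - (-2)·1.0000 - (4)·1.0000) / (10) = 0.1000
  x2 = (-8 - (2)·1.0000 - (1)·1.0000 - (4)·1.0000) / (-11) = 1.3636
  x3 = (-7 - (4)·1.0000 - (2)·1.0000 - (1)·1.0000) / (8) = -1.7500
  x4 = (8 - (2)·1.0000 - (4)·1.0000 - (-3)·1.0000) / (13) = 0.3846
Iteration 2:
  x1 = (0 - (-3)·1.3636 - (-2)·-1.7500 - (4)·0.3846) / (10) = -0.0948
  x2 = (-8 - (2)·0.1000 - (1)·-1.7500 - (4)·0.3846) / (-11) = 0.7262
  x3 = (-7 - (4)·0.1000 - (2)·1.3636 - (1)·0.3846) / (8) = -1.3140
  x4 = (8 - (2)·0.1000 - (4)·1.3636 - (-3)·-1.7500) / (13) = -0.2234

(-0.0948, 0.7262, -1.3140, -0.2234)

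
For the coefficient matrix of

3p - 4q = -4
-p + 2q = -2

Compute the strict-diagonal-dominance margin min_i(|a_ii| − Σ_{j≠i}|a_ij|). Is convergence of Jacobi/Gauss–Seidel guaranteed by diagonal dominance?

row 1: |3| − (4) = -1
row 2: |2| − (1) = 1
minimum over rows = -1 → not strictly diagonally dominant

-1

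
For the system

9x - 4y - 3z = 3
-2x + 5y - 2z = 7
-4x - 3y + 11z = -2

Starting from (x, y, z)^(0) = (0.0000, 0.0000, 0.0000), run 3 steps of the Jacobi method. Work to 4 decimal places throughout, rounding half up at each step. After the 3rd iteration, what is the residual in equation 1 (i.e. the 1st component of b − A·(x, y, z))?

Iteration 1:
  x = (3 - (-4)·0.0000 - (-3)·0.0000) / (9) = 0.3333
  y = (7 - (-2)·0.0000 - (-2)·0.0000) / (5) = 1.4000
  z = (-2 - (-4)·0.0000 - (-3)·0.0000) / (11) = -0.1818
Iteration 2:
  x = (3 - (-4)·1.4000 - (-3)·-0.1818) / (9) = 0.8950
  y = (7 - (-2)·0.3333 - (-2)·-0.1818) / (5) = 1.4606
  z = (-2 - (-4)·0.3333 - (-3)·1.4000) / (11) = 0.3212
Iteration 3:
  x = (3 - (-4)·1.4606 - (-3)·0.3212) / (9) = 1.0896
  y = (7 - (-2)·0.8950 - (-2)·0.3212) / (5) = 1.8865
  z = (-2 - (-4)·0.8950 - (-3)·1.4606) / (11) = 0.5420
Residual b − A·x = (2.3656, 0.8307, 2.0559)

2.3656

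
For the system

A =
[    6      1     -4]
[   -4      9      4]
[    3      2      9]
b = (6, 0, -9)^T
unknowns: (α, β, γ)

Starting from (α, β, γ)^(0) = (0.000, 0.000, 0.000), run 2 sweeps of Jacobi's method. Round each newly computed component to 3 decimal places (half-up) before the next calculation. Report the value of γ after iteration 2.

-1.333

Iteration 1:
  α = (6 - (1)·0.000 - (-4)·0.000) / (6) = 1.000
  β = (0 - (-4)·0.000 - (4)·0.000) / (9) = 0.000
  γ = (-9 - (3)·0.000 - (2)·0.000) / (9) = -1.000
Iteration 2:
  α = (6 - (1)·0.000 - (-4)·-1.000) / (6) = 0.333
  β = (0 - (-4)·1.000 - (4)·-1.000) / (9) = 0.889
  γ = (-9 - (3)·1.000 - (2)·0.000) / (9) = -1.333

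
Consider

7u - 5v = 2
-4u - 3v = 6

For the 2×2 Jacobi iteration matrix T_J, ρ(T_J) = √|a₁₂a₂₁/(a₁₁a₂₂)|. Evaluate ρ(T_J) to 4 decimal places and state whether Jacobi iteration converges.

0.9759

a₁₂a₂₁/(a₁₁a₂₂) = (-5)·(-4) / ((7)·(-3)) = -0.952381
ρ = √|-0.952381| = √0.952381 = 0.9759
ρ < 1, so Jacobi converges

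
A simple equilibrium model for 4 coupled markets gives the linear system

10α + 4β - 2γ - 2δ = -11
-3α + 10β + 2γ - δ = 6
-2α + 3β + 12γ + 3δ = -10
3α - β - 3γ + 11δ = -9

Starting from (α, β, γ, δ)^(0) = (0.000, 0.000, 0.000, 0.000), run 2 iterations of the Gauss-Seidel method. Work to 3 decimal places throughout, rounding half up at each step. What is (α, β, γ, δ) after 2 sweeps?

(-1.583, 0.263, -0.966, -0.626)

Iteration 1:
  α = (-11 - (4)·0.000 - (-2)·0.000 - (-2)·0.000) / (10) = -1.100
  β = (6 - (-3)·-1.100 - (2)·0.000 - (-1)·0.000) / (10) = 0.270
  γ = (-10 - (-2)·-1.100 - (3)·0.270 - (3)·0.000) / (12) = -1.084
  δ = (-9 - (3)·-1.100 - (-1)·0.270 - (-3)·-1.084) / (11) = -0.789
Iteration 2:
  α = (-11 - (4)·0.270 - (-2)·-1.084 - (-2)·-0.789) / (10) = -1.583
  β = (6 - (-3)·-1.583 - (2)·-1.084 - (-1)·-0.789) / (10) = 0.263
  γ = (-10 - (-2)·-1.583 - (3)·0.263 - (3)·-0.789) / (12) = -0.966
  δ = (-9 - (3)·-1.583 - (-1)·0.263 - (-3)·-0.966) / (11) = -0.626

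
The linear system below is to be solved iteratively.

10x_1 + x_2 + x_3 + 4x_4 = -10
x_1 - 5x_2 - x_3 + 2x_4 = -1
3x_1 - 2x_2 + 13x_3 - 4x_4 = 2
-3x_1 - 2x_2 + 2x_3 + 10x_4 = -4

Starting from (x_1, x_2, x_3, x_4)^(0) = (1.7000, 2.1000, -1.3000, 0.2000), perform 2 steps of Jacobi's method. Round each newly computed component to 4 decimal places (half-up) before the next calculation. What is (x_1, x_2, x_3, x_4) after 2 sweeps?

(-1.4186, 0.2548, 0.8000, -0.6012)

Iteration 1:
  x_1 = (-10 - (1)·2.1000 - (1)·-1.3000 - (4)·0.2000) / (10) = -1.1600
  x_2 = (-1 - (1)·1.7000 - (-1)·-1.3000 - (2)·0.2000) / (-5) = 0.8800
  x_3 = (2 - (3)·1.7000 - (-2)·2.1000 - (-4)·0.2000) / (13) = 0.1462
  x_4 = (-4 - (-3)·1.7000 - (-2)·2.1000 - (2)·-1.3000) / (10) = 0.7900
Iteration 2:
  x_1 = (-10 - (1)·0.8800 - (1)·0.1462 - (4)·0.7900) / (10) = -1.4186
  x_2 = (-1 - (1)·-1.1600 - (-1)·0.1462 - (2)·0.7900) / (-5) = 0.2548
  x_3 = (2 - (3)·-1.1600 - (-2)·0.8800 - (-4)·0.7900) / (13) = 0.8000
  x_4 = (-4 - (-3)·-1.1600 - (-2)·0.8800 - (2)·0.1462) / (10) = -0.6012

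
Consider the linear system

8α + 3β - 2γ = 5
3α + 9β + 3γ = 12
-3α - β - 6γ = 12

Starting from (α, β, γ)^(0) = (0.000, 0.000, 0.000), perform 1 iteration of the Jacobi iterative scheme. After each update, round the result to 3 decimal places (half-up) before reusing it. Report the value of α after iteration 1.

0.625

Iteration 1:
  α = (5 - (3)·0.000 - (-2)·0.000) / (8) = 0.625
  β = (12 - (3)·0.000 - (3)·0.000) / (9) = 1.333
  γ = (12 - (-3)·0.000 - (-1)·0.000) / (-6) = -2.000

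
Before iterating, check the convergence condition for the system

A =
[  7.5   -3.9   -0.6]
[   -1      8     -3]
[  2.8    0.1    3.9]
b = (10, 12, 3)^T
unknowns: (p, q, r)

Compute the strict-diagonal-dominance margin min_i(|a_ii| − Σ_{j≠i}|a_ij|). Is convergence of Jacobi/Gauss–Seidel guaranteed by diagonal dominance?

1

row 1: |7.5| − (3.9+0.6) = 3
row 2: |8| − (1+3) = 4
row 3: |3.9| − (2.8+0.1) = 1
minimum over rows = 1 → strictly diagonally dominant (convergence guaranteed)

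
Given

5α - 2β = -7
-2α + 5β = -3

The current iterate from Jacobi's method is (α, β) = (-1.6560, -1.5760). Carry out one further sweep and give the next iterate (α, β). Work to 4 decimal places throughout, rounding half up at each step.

(-2.0304, -1.2624)

One sweep:
  α = (-7 - (-2)·-1.5760) / (5) = -2.0304
  β = (-3 - (-2)·-1.6560) / (5) = -1.2624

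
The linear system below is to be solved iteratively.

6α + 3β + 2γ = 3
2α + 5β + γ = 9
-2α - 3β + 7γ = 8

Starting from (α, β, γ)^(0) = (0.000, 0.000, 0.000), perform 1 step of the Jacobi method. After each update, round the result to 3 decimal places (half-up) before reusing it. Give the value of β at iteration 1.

1.800

Iteration 1:
  α = (3 - (3)·0.000 - (2)·0.000) / (6) = 0.500
  β = (9 - (2)·0.000 - (1)·0.000) / (5) = 1.800
  γ = (8 - (-2)·0.000 - (-3)·0.000) / (7) = 1.143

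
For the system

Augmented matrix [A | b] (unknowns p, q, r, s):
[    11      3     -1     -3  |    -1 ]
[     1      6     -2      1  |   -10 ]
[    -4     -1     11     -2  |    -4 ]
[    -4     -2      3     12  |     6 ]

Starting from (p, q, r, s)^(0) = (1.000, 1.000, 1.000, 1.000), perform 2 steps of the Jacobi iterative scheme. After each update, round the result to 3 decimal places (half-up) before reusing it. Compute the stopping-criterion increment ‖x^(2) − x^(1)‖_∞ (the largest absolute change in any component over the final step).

0.652

Iteration 1:
  p = (-1 - (3)·1.000 - (-1)·1.000 - (-3)·1.000) / (11) = 0.000
  q = (-10 - (1)·1.000 - (-2)·1.000 - (1)·1.000) / (6) = -1.667
  r = (-4 - (-4)·1.000 - (-1)·1.000 - (-2)·1.000) / (11) = 0.273
  s = (6 - (-4)·1.000 - (-2)·1.000 - (3)·1.000) / (12) = 0.750
Iteration 2:
  p = (-1 - (3)·-1.667 - (-1)·0.273 - (-3)·0.750) / (11) = 0.593
  q = (-10 - (1)·0.000 - (-2)·0.273 - (1)·0.750) / (6) = -1.701
  r = (-4 - (-4)·0.000 - (-1)·-1.667 - (-2)·0.750) / (11) = -0.379
  s = (6 - (-4)·0.000 - (-2)·-1.667 - (3)·0.273) / (12) = 0.154
Change: (0.593, -0.034, -0.652, -0.596) → max |·| = 0.652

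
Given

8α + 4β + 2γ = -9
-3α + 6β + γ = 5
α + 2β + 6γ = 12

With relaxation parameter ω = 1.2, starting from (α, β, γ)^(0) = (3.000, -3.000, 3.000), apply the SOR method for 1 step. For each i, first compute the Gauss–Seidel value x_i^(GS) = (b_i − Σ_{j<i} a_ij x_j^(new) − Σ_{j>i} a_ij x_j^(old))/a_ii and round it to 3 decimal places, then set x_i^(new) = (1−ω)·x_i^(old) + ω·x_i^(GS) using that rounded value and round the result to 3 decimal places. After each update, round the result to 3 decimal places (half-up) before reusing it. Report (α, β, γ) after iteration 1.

Iteration 1:
  α: GS value = (-9 - (4)·-3.000 - (2)·3.000) / (8) = -0.375;  α ← (1−ω)·3.000 + ω·-0.375 = -1.050
  β: GS value = (5 - (-3)·-1.050 - (1)·3.000) / (6) = -0.192;  β ← (1−ω)·-3.000 + ω·-0.192 = 0.370
  γ: GS value = (12 - (1)·-1.050 - (2)·0.370) / (6) = 2.052;  γ ← (1−ω)·3.000 + ω·2.052 = 1.862

(-1.050, 0.370, 1.862)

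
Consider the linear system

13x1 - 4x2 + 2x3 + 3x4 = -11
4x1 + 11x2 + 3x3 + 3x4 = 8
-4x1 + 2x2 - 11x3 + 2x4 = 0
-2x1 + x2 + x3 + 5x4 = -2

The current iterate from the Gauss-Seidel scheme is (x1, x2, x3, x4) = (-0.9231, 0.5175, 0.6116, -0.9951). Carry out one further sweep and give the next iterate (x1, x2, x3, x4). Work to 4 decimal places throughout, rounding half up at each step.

One sweep:
  x1 = (-11 - (-4)·0.5175 - (2)·0.6116 - (3)·-0.9951) / (13) = -0.5514
  x2 = (8 - (4)·-0.5514 - (3)·0.6116 - (3)·-0.9951) / (11) = 1.0324
  x3 = (0 - (-4)·-0.5514 - (2)·1.0324 - (2)·-0.9951) / (-11) = 0.2073
  x4 = (-2 - (-2)·-0.5514 - (1)·1.0324 - (1)·0.2073) / (5) = -0.8685

(-0.5514, 1.0324, 0.2073, -0.8685)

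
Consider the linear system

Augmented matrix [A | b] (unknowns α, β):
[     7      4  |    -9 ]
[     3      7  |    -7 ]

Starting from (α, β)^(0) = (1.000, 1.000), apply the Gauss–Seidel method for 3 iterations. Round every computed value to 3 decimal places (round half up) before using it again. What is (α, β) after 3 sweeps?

Iteration 1:
  α = (-9 - (4)·1.000) / (7) = -1.857
  β = (-7 - (3)·-1.857) / (7) = -0.204
Iteration 2:
  α = (-9 - (4)·-0.204) / (7) = -1.169
  β = (-7 - (3)·-1.169) / (7) = -0.499
Iteration 3:
  α = (-9 - (4)·-0.499) / (7) = -1.001
  β = (-7 - (3)·-1.001) / (7) = -0.571

(-1.001, -0.571)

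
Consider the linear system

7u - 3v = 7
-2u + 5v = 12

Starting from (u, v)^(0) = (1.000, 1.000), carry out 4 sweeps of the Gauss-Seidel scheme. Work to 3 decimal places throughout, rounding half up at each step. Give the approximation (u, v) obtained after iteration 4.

(2.443, 3.377)

Iteration 1:
  u = (7 - (-3)·1.000) / (7) = 1.429
  v = (12 - (-2)·1.429) / (5) = 2.972
Iteration 2:
  u = (7 - (-3)·2.972) / (7) = 2.274
  v = (12 - (-2)·2.274) / (5) = 3.310
Iteration 3:
  u = (7 - (-3)·3.310) / (7) = 2.419
  v = (12 - (-2)·2.419) / (5) = 3.368
Iteration 4:
  u = (7 - (-3)·3.368) / (7) = 2.443
  v = (12 - (-2)·2.443) / (5) = 3.377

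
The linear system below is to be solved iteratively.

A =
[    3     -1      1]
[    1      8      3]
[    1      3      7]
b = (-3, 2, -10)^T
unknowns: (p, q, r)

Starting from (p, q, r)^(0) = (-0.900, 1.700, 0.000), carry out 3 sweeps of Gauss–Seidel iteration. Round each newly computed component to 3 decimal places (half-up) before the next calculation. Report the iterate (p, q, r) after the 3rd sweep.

(-0.133, 0.919, -1.803)

Iteration 1:
  p = (-3 - (-1)·1.700 - (1)·0.000) / (3) = -0.433
  q = (2 - (1)·-0.433 - (3)·0.000) / (8) = 0.304
  r = (-10 - (1)·-0.433 - (3)·0.304) / (7) = -1.497
Iteration 2:
  p = (-3 - (-1)·0.304 - (1)·-1.497) / (3) = -0.400
  q = (2 - (1)·-0.400 - (3)·-1.497) / (8) = 0.861
  r = (-10 - (1)·-0.400 - (3)·0.861) / (7) = -1.740
Iteration 3:
  p = (-3 - (-1)·0.861 - (1)·-1.740) / (3) = -0.133
  q = (2 - (1)·-0.133 - (3)·-1.740) / (8) = 0.919
  r = (-10 - (1)·-0.133 - (3)·0.919) / (7) = -1.803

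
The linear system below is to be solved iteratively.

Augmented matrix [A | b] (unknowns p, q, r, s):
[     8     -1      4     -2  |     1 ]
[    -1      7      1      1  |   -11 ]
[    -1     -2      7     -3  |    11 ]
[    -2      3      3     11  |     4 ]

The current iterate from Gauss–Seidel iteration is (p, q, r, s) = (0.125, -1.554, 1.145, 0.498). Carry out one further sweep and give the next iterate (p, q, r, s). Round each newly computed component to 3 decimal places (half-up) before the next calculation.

(-0.517, -1.880, 1.174, 0.462)

One sweep:
  p = (1 - (-1)·-1.554 - (4)·1.145 - (-2)·0.498) / (8) = -0.517
  q = (-11 - (-1)·-0.517 - (1)·1.145 - (1)·0.498) / (7) = -1.880
  r = (11 - (-1)·-0.517 - (-2)·-1.880 - (-3)·0.498) / (7) = 1.174
  s = (4 - (-2)·-0.517 - (3)·-1.880 - (3)·1.174) / (11) = 0.462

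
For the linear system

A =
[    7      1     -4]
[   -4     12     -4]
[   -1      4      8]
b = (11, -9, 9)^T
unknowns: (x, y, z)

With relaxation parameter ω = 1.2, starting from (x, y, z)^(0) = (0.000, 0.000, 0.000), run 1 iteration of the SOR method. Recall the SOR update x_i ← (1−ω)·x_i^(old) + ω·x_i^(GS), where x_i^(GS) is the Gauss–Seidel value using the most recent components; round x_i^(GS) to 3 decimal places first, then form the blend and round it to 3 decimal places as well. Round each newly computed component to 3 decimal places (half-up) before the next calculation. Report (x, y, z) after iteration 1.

(1.885, -0.146, 1.721)

Iteration 1:
  x: GS value = (11 - (1)·0.000 - (-4)·0.000) / (7) = 1.571;  x ← (1−ω)·0.000 + ω·1.571 = 1.885
  y: GS value = (-9 - (-4)·1.885 - (-4)·0.000) / (12) = -0.122;  y ← (1−ω)·0.000 + ω·-0.122 = -0.146
  z: GS value = (9 - (-1)·1.885 - (4)·-0.146) / (8) = 1.434;  z ← (1−ω)·0.000 + ω·1.434 = 1.721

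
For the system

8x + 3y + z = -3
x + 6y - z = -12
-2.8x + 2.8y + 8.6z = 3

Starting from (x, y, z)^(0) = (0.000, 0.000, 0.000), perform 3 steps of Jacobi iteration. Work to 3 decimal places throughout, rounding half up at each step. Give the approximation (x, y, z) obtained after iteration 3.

(0.220, -1.909, 1.068)

Iteration 1:
  x = (-3 - (3)·0.000 - (1)·0.000) / (8) = -0.375
  y = (-12 - (1)·0.000 - (-1)·0.000) / (6) = -2.000
  z = (3 - (-2.8)·0.000 - (2.8)·0.000) / (8.6) = 0.349
Iteration 2:
  x = (-3 - (3)·-2.000 - (1)·0.349) / (8) = 0.331
  y = (-12 - (1)·-0.375 - (-1)·0.349) / (6) = -1.879
  z = (3 - (-2.8)·-0.375 - (2.8)·-2.000) / (8.6) = 0.878
Iteration 3:
  x = (-3 - (3)·-1.879 - (1)·0.878) / (8) = 0.220
  y = (-12 - (1)·0.331 - (-1)·0.878) / (6) = -1.909
  z = (3 - (-2.8)·0.331 - (2.8)·-1.879) / (8.6) = 1.068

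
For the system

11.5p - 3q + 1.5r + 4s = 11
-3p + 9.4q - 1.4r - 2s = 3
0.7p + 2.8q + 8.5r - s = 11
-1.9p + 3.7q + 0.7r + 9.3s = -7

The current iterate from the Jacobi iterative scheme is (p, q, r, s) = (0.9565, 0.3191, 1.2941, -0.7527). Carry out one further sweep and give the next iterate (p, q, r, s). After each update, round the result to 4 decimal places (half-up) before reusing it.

One sweep:
  p = (11 - (-3)·0.3191 - (1.5)·1.2941 - (4)·-0.7527) / (11.5) = 1.1328
  q = (3 - (-3)·0.9565 - (-1.4)·1.2941 - (-2)·-0.7527) / (9.4) = 0.6570
  r = (11 - (0.7)·0.9565 - (2.8)·0.3191 - (-1)·-0.7527) / (8.5) = 1.0217
  s = (-7 - (-1.9)·0.9565 - (3.7)·0.3191 - (0.7)·1.2941) / (9.3) = -0.7816

(1.1328, 0.6570, 1.0217, -0.7816)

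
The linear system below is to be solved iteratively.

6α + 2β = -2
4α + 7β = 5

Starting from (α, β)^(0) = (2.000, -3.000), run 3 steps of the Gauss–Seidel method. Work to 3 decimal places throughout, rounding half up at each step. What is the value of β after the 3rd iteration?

1.089

Iteration 1:
  α = (-2 - (2)·-3.000) / (6) = 0.667
  β = (5 - (4)·0.667) / (7) = 0.333
Iteration 2:
  α = (-2 - (2)·0.333) / (6) = -0.444
  β = (5 - (4)·-0.444) / (7) = 0.968
Iteration 3:
  α = (-2 - (2)·0.968) / (6) = -0.656
  β = (5 - (4)·-0.656) / (7) = 1.089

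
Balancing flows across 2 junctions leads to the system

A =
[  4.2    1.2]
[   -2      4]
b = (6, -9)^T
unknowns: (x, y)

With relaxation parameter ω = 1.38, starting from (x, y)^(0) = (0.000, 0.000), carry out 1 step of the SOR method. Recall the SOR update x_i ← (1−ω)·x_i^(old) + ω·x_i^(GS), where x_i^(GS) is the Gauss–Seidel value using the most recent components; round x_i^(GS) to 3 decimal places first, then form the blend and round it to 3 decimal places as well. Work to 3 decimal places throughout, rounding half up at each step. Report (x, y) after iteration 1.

(1.972, -1.744)

Iteration 1:
  x: GS value = (6 - (1.2)·0.000) / (4.2) = 1.429;  x ← (1−ω)·0.000 + ω·1.429 = 1.972
  y: GS value = (-9 - (-2)·1.972) / (4) = -1.264;  y ← (1−ω)·0.000 + ω·-1.264 = -1.744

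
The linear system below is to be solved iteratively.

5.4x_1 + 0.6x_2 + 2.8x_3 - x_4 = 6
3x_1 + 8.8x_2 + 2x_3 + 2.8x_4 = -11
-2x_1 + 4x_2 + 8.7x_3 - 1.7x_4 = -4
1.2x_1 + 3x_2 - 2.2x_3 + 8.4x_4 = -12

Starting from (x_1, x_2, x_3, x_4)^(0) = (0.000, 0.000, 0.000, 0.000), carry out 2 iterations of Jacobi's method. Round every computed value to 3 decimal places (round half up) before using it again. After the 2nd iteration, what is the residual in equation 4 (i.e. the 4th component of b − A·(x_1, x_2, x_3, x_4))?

0.534

Iteration 1:
  x_1 = (6 - (0.6)·0.000 - (2.8)·0.000 - (-1)·0.000) / (5.4) = 1.111
  x_2 = (-11 - (3)·0.000 - (2)·0.000 - (2.8)·0.000) / (8.8) = -1.250
  x_3 = (-4 - (-2)·0.000 - (4)·0.000 - (-1.7)·0.000) / (8.7) = -0.460
  x_4 = (-12 - (1.2)·0.000 - (3)·0.000 - (-2.2)·0.000) / (8.4) = -1.429
Iteration 2:
  x_1 = (6 - (0.6)·-1.250 - (2.8)·-0.460 - (-1)·-1.429) / (5.4) = 1.224
  x_2 = (-11 - (3)·1.111 - (2)·-0.460 - (2.8)·-1.429) / (8.8) = -1.070
  x_3 = (-4 - (-2)·1.111 - (4)·-1.250 - (-1.7)·-1.429) / (8.7) = 0.091
  x_4 = (-12 - (1.2)·1.111 - (3)·-1.250 - (-2.2)·-0.460) / (8.4) = -1.261
Residual b − A·x = (-1.483, -1.907, -0.207, 0.534)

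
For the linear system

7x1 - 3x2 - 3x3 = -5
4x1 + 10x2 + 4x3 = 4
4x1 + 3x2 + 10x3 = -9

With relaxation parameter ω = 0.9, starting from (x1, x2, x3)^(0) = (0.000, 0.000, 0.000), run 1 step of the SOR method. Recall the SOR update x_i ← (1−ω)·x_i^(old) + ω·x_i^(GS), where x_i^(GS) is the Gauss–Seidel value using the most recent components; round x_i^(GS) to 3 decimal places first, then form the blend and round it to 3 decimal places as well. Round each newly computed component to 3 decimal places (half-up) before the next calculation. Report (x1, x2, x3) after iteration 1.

Iteration 1:
  x1: GS value = (-5 - (-3)·0.000 - (-3)·0.000) / (7) = -0.714;  x1 ← (1−ω)·0.000 + ω·-0.714 = -0.643
  x2: GS value = (4 - (4)·-0.643 - (4)·0.000) / (10) = 0.657;  x2 ← (1−ω)·0.000 + ω·0.657 = 0.591
  x3: GS value = (-9 - (4)·-0.643 - (3)·0.591) / (10) = -0.820;  x3 ← (1−ω)·0.000 + ω·-0.820 = -0.738

(-0.643, 0.591, -0.738)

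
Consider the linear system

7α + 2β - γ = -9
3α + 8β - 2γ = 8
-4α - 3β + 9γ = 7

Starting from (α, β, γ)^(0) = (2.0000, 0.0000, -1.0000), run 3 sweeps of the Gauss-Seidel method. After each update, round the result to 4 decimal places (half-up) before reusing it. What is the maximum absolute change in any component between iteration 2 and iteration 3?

0.1154

Iteration 1:
  α = (-9 - (2)·0.0000 - (-1)·-1.0000) / (7) = -1.4286
  β = (8 - (3)·-1.4286 - (-2)·-1.0000) / (8) = 1.2857
  γ = (7 - (-4)·-1.4286 - (-3)·1.2857) / (9) = 0.5714
Iteration 2:
  α = (-9 - (2)·1.2857 - (-1)·0.5714) / (7) = -1.5714
  β = (8 - (3)·-1.5714 - (-2)·0.5714) / (8) = 1.7321
  γ = (7 - (-4)·-1.5714 - (-3)·1.7321) / (9) = 0.6567
Iteration 3:
  α = (-9 - (2)·1.7321 - (-1)·0.6567) / (7) = -1.6868
  β = (8 - (3)·-1.6868 - (-2)·0.6567) / (8) = 1.7967
  γ = (7 - (-4)·-1.6868 - (-3)·1.7967) / (9) = 0.6270
Change: (-0.1154, 0.0646, -0.0297) → max |·| = 0.1154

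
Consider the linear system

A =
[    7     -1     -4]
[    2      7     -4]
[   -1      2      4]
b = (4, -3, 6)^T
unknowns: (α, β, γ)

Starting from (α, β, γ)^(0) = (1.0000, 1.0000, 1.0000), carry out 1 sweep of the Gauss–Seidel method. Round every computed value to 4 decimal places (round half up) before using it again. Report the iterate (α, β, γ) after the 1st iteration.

(1.2857, -0.2245, 1.9337)

Iteration 1:
  α = (4 - (-1)·1.0000 - (-4)·1.0000) / (7) = 1.2857
  β = (-3 - (2)·1.2857 - (-4)·1.0000) / (7) = -0.2245
  γ = (6 - (-1)·1.2857 - (2)·-0.2245) / (4) = 1.9337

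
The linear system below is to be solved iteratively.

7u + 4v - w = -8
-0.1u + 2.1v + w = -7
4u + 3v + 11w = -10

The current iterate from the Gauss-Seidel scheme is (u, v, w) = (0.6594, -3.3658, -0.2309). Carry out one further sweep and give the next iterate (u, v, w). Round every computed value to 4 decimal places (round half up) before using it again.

One sweep:
  u = (-8 - (4)·-3.3658 - (-1)·-0.2309) / (7) = 0.7475
  v = (-7 - (-0.1)·0.7475 - (1)·-0.2309) / (2.1) = -3.1878
  w = (-10 - (4)·0.7475 - (3)·-3.1878) / (11) = -0.3115

(0.7475, -3.1878, -0.3115)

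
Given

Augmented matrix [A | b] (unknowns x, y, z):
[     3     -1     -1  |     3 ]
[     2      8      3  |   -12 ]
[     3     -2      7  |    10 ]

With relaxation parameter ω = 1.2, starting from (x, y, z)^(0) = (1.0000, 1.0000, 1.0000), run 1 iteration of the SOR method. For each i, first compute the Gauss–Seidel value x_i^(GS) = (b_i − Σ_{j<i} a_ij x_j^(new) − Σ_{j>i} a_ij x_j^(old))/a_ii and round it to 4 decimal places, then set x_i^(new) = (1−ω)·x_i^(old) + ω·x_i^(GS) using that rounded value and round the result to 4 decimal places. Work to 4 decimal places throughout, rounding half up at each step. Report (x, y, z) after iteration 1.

Iteration 1:
  x: GS value = (3 - (-1)·1.0000 - (-1)·1.0000) / (3) = 1.6667;  x ← (1−ω)·1.0000 + ω·1.6667 = 1.8000
  y: GS value = (-12 - (2)·1.8000 - (3)·1.0000) / (8) = -2.3250;  y ← (1−ω)·1.0000 + ω·-2.3250 = -2.9900
  z: GS value = (10 - (3)·1.8000 - (-2)·-2.9900) / (7) = -0.1971;  z ← (1−ω)·1.0000 + ω·-0.1971 = -0.4365

(1.8000, -2.9900, -0.4365)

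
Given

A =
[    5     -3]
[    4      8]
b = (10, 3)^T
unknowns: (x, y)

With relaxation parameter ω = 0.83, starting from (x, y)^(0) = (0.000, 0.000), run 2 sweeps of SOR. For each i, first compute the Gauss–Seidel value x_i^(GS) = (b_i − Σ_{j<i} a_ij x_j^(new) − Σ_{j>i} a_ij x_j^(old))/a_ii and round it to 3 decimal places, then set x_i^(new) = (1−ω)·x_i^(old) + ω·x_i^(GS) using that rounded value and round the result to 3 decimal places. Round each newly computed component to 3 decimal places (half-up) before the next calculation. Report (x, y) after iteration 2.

(1.754, -0.481)

Iteration 1:
  x: GS value = (10 - (-3)·0.000) / (5) = 2.000;  x ← (1−ω)·0.000 + ω·2.000 = 1.660
  y: GS value = (3 - (4)·1.660) / (8) = -0.455;  y ← (1−ω)·0.000 + ω·-0.455 = -0.378
Iteration 2:
  x: GS value = (10 - (-3)·-0.378) / (5) = 1.773;  x ← (1−ω)·1.660 + ω·1.773 = 1.754
  y: GS value = (3 - (4)·1.754) / (8) = -0.502;  y ← (1−ω)·-0.378 + ω·-0.502 = -0.481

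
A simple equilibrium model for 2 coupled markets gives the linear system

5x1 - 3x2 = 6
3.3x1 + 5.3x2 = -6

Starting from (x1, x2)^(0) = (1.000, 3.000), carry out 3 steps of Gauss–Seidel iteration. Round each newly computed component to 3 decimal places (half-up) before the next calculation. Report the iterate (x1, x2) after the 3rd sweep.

(0.745, -1.596)

Iteration 1:
  x1 = (6 - (-3)·3.000) / (5) = 3.000
  x2 = (-6 - (3.3)·3.000) / (5.3) = -3.000
Iteration 2:
  x1 = (6 - (-3)·-3.000) / (5) = -0.600
  x2 = (-6 - (3.3)·-0.600) / (5.3) = -0.758
Iteration 3:
  x1 = (6 - (-3)·-0.758) / (5) = 0.745
  x2 = (-6 - (3.3)·0.745) / (5.3) = -1.596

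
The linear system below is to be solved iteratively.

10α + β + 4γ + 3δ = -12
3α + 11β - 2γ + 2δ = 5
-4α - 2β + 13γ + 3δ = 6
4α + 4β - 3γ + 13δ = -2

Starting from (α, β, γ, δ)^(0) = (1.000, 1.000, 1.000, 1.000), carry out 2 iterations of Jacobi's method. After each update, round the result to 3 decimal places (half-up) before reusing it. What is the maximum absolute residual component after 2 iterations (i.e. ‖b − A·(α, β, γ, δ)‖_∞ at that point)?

Iteration 1:
  α = (-12 - (1)·1.000 - (4)·1.000 - (3)·1.000) / (10) = -2.000
  β = (5 - (3)·1.000 - (-2)·1.000 - (2)·1.000) / (11) = 0.182
  γ = (6 - (-4)·1.000 - (-2)·1.000 - (3)·1.000) / (13) = 0.692
  δ = (-2 - (4)·1.000 - (4)·1.000 - (-3)·1.000) / (13) = -0.538
Iteration 2:
  α = (-12 - (1)·0.182 - (4)·0.692 - (3)·-0.538) / (10) = -1.334
  β = (5 - (3)·-2.000 - (-2)·0.692 - (2)·-0.538) / (11) = 1.224
  γ = (6 - (-4)·-2.000 - (-2)·0.182 - (3)·-0.538) / (13) = -0.002
  δ = (-2 - (4)·-2.000 - (4)·0.182 - (-3)·0.692) / (13) = 0.565
Residual b − A·x = (-1.571, -5.596, 1.443, -8.911); ∞-norm = 8.911

8.911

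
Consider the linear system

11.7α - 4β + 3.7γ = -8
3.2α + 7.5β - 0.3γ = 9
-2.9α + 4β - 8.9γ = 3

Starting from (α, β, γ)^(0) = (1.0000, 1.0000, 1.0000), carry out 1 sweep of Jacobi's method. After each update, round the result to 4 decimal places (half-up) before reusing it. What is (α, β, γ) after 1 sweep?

Iteration 1:
  α = (-8 - (-4)·1.0000 - (3.7)·1.0000) / (11.7) = -0.6581
  β = (9 - (3.2)·1.0000 - (-0.3)·1.0000) / (7.5) = 0.8133
  γ = (3 - (-2.9)·1.0000 - (4)·1.0000) / (-8.9) = -0.2135

(-0.6581, 0.8133, -0.2135)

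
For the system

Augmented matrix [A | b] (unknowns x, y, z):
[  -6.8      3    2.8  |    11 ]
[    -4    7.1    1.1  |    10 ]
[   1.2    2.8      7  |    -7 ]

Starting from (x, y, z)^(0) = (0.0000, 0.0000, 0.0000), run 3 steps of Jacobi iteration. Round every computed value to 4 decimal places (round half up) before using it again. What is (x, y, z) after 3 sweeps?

Iteration 1:
  x = (11 - (3)·0.0000 - (2.8)·0.0000) / (-6.8) = -1.6176
  y = (10 - (-4)·0.0000 - (1.1)·0.0000) / (7.1) = 1.4085
  z = (-7 - (1.2)·0.0000 - (2.8)·0.0000) / (7) = -1.0000
Iteration 2:
  x = (11 - (3)·1.4085 - (2.8)·-1.0000) / (-6.8) = -1.4080
  y = (10 - (-4)·-1.6176 - (1.1)·-1.0000) / (7.1) = 0.6521
  z = (-7 - (1.2)·-1.6176 - (2.8)·1.4085) / (7) = -1.2861
Iteration 3:
  x = (11 - (3)·0.6521 - (2.8)·-1.2861) / (-6.8) = -1.8595
  y = (10 - (-4)·-1.4080 - (1.1)·-1.2861) / (7.1) = 0.8145
  z = (-7 - (1.2)·-1.4080 - (2.8)·0.6521) / (7) = -1.0195

(-1.8595, 0.8145, -1.0195)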